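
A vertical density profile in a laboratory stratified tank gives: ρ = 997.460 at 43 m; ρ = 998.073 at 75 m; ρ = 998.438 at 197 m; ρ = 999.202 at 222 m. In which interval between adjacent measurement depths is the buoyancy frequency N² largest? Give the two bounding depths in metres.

Compute the density gradient over each adjacent pair:
  43–75 m: Δρ/Δz = 0.613/32 = 0.019 kg m⁻⁴
  75–197 m: Δρ/Δz = 0.365/122 = 3.0 × 10⁻³ kg m⁻⁴
  197–222 m: Δρ/Δz = 0.764/25 = 0.031 kg m⁻⁴
The largest gradient is in the 197–222 m interval — the pycnocline.

197–222 m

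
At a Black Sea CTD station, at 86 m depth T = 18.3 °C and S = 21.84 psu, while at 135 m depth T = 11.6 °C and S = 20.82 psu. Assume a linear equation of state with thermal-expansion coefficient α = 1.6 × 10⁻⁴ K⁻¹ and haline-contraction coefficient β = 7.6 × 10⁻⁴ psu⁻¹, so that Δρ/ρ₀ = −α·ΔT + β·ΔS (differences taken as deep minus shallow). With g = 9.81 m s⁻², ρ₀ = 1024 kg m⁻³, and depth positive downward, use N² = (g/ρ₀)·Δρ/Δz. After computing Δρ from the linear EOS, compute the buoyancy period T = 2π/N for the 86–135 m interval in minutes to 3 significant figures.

ΔT = -6.7 K, ΔS = -1.02 psu (deep − shallow).
Δρ/ρ₀ = −αΔT + βΔS = 1.072 × 10⁻³ − 7.752 × 10⁻⁴ = 2.968 × 10⁻⁴, so Δρ ≈ 0.3039 kg m⁻³.
N² = (g/ρ₀)·Δρ/Δz = g·(Δρ/ρ₀)/Δz = 9.81 × 2.968 × 10⁻⁴ / 49 = 5.9421 × 10⁻⁵ s⁻².
N = √(5.9421 × 10⁻⁵) = 7.7085 × 10⁻³ rad s⁻¹ → T = 2π/N = 815.10 s = 13.585 min ≈ 13.6 min.

13.6 min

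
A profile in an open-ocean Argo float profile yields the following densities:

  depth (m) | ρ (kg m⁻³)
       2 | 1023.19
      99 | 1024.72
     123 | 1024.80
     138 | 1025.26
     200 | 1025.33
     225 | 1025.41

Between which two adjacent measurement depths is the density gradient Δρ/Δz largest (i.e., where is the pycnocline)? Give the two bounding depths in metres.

123–138 m

Compute the density gradient over each adjacent pair:
  2–99 m: Δρ/Δz = 1.53/97 = 0.016 kg m⁻⁴
  99–123 m: Δρ/Δz = 0.08/24 = 3.3 × 10⁻³ kg m⁻⁴
  123–138 m: Δρ/Δz = 0.46/15 = 0.031 kg m⁻⁴
  138–200 m: Δρ/Δz = 0.07/62 = 1.1 × 10⁻³ kg m⁻⁴
  200–225 m: Δρ/Δz = 0.08/25 = 3.2 × 10⁻³ kg m⁻⁴
The largest gradient is in the 123–138 m interval — the pycnocline.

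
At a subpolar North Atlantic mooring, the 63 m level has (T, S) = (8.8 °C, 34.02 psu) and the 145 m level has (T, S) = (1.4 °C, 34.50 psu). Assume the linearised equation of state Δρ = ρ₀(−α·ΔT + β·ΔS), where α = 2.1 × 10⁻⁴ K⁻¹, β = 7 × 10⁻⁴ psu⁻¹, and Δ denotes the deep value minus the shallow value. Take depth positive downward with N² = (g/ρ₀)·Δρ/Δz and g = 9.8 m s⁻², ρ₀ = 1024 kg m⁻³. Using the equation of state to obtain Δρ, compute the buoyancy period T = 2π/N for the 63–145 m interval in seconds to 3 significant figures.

418 s

ΔT = -7.4 K, ΔS = +0.48 psu (deep − shallow).
Δρ/ρ₀ = −αΔT + βΔS = 1.554 × 10⁻³ + 3.36 × 10⁻⁴ = 1.89 × 10⁻³, so Δρ ≈ 1.935 kg m⁻³.
N² = (g/ρ₀)·Δρ/Δz = g·(Δρ/ρ₀)/Δz = 9.8 × 1.89 × 10⁻³ / 82 = 2.2588 × 10⁻⁴ s⁻².
N = √(2.2588 × 10⁻⁴) = 0.015029 rad s⁻¹ → T = 2π/N = 418.07 s ≈ 418 s.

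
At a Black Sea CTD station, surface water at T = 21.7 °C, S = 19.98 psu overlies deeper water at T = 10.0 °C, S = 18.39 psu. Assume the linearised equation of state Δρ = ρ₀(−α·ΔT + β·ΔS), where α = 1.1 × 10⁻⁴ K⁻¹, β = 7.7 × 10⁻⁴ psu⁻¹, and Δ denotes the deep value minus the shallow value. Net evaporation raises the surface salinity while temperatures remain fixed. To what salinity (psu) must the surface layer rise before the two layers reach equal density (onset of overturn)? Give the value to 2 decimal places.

20.06 psu

Neutral buoyancy requires −α(T_deep − T_surf) + β(S_deep − S_surf′) = 0.
S_surf′ = S_deep − (α/β)·ΔT = 18.39 − (1.1 × 10⁻⁴/7.7 × 10⁻⁴)·(-11.7) = 20.0614 psu.
Increase required: 20.0614 − 19.98 = 0.0814 psu.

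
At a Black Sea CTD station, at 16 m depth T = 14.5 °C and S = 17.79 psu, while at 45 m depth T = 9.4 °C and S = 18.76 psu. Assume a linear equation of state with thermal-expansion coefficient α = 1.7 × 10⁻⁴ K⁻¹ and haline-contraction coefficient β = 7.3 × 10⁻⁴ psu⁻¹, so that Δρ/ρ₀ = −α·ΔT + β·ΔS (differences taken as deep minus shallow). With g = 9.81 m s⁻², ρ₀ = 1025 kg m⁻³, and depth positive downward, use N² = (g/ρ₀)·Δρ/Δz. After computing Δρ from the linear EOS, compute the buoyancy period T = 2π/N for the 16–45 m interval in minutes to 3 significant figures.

ΔT = -5.1 K, ΔS = +0.97 psu (deep − shallow).
Δρ/ρ₀ = −αΔT + βΔS = 8.67 × 10⁻⁴ + 7.081 × 10⁻⁴ = 1.5751 × 10⁻³, so Δρ ≈ 1.614 kg m⁻³.
N² = (g/ρ₀)·Δρ/Δz = g·(Δρ/ρ₀)/Δz = 9.81 × 1.5751 × 10⁻³ / 29 = 5.3282 × 10⁻⁴ s⁻².
N = √(5.3282 × 10⁻⁴) = 0.023083 rad s⁻¹ → T = 2π/N = 272.20 s = 4.5367 min ≈ 4.54 min.

4.54 min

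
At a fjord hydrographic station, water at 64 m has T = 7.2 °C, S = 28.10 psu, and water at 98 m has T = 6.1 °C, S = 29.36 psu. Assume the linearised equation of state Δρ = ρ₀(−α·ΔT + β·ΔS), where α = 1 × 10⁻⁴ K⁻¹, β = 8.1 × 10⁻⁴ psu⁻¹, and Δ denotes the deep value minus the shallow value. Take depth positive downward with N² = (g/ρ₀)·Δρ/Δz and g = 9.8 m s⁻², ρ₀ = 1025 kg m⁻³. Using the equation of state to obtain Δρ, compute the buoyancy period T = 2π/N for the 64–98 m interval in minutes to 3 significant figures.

5.80 min

ΔT = -1.1 K, ΔS = +1.26 psu (deep − shallow).
Δρ/ρ₀ = −αΔT + βΔS = 1.10 × 10⁻⁴ + 1.0206 × 10⁻³ = 1.1306 × 10⁻³, so Δρ ≈ 1.159 kg m⁻³.
N² = (g/ρ₀)·Δρ/Δz = g·(Δρ/ρ₀)/Δz = 9.8 × 1.1306 × 10⁻³ / 34 = 3.2588 × 10⁻⁴ s⁻².
N = √(3.2588 × 10⁻⁴) = 0.018052 rad s⁻¹ → T = 2π/N = 348.06 s = 5.8010 min ≈ 5.80 min.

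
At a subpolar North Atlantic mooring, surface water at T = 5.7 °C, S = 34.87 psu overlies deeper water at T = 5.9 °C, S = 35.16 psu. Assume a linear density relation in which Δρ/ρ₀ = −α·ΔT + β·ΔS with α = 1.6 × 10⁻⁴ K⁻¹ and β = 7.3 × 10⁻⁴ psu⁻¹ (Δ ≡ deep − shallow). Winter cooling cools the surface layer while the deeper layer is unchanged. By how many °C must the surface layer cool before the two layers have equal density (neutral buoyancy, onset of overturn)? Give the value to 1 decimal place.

1.1 °C

Neutral buoyancy requires Δρ = 0, i.e. −α(T_deep − T_surf′) + β(S_deep − S_surf) = 0.
T_surf′ = T_deep − (β/α)·ΔS = 5.9 − (7.3 × 10⁻⁴/1.6 × 10⁻⁴)·(+0.29) = 4.577 °C.
Cooling required: 5.7 − (4.577) = 1.123 °C.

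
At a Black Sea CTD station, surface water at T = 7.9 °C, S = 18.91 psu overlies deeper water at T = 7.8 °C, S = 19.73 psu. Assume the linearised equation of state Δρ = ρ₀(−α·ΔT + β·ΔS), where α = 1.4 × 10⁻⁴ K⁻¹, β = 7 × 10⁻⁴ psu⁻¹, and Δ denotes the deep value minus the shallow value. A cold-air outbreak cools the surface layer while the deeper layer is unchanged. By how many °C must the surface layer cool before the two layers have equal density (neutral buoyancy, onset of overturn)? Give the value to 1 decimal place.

4.2 °C

Neutral buoyancy requires Δρ = 0, i.e. −α(T_deep − T_surf′) + β(S_deep − S_surf) = 0.
T_surf′ = T_deep − (β/α)·ΔS = 7.8 − (7 × 10⁻⁴/1.4 × 10⁻⁴)·(+0.82) = 3.700 °C.
Cooling required: 7.9 − (3.700) = 4.200 °C.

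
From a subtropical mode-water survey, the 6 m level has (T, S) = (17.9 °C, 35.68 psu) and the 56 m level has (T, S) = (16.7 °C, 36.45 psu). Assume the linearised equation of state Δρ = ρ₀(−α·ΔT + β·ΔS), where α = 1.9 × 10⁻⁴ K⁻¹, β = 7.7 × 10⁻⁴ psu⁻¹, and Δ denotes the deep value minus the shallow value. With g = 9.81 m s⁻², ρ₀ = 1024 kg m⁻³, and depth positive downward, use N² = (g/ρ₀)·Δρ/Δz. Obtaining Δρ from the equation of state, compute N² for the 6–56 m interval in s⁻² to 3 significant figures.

ΔT = -1.2 K, ΔS = +0.77 psu (deep − shallow).
Δρ/ρ₀ = −αΔT + βΔS = 2.28 × 10⁻⁴ + 5.929 × 10⁻⁴ = 8.209 × 10⁻⁴, so Δρ ≈ 0.8406 kg m⁻³.
N² = (g/ρ₀)·Δρ/Δz = g·(Δρ/ρ₀)/Δz = 9.81 × 8.209 × 10⁻⁴ / 50 = 1.6106 × 10⁻⁴ s⁻² ≈ 1.61 × 10⁻⁴ s⁻².

1.61 × 10⁻⁴ s⁻²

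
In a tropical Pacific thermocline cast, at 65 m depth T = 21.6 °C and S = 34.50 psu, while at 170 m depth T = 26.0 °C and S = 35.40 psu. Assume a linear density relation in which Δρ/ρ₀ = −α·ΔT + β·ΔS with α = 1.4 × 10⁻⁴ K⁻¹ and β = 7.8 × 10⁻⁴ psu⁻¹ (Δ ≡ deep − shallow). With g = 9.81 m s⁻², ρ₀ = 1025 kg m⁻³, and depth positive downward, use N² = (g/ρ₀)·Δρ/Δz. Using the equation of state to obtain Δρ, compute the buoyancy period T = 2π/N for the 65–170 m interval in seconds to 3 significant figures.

ΔT = +4.4 K, ΔS = +0.90 psu (deep − shallow).
Δρ/ρ₀ = −αΔT + βΔS = -6.16 × 10⁻⁴ + 7.02 × 10⁻⁴ = 8.60 × 10⁻⁵, so Δρ ≈ 0.08815 kg m⁻³.
N² = (g/ρ₀)·Δρ/Δz = g·(Δρ/ρ₀)/Δz = 9.81 × 8.60 × 10⁻⁵ / 105 = 8.0349 × 10⁻⁶ s⁻².
N = √(8.0349 × 10⁻⁶) = 2.8346 × 10⁻³ rad s⁻¹ → T = 2π/N = 2.2166 × 10³ s ≈ 2.22 × 10³ s.

2.22 × 10³ s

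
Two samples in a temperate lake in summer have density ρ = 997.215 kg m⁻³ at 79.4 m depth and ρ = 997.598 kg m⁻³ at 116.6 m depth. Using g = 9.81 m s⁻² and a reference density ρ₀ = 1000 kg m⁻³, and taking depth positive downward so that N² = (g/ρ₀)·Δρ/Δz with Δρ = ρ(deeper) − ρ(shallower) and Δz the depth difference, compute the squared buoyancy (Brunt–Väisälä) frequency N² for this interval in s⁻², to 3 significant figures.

1.01 × 10⁻⁴ s⁻²

Δρ = 997.598 − 997.215 = 0.383 kg m⁻³ over Δz = 116.6 − 79.4 = 37.2 m.
N² = (9.81/1000) × (0.383/37.2) = 1.0100 × 10⁻⁴ s⁻² ≈ 1.01 × 10⁻⁴ s⁻².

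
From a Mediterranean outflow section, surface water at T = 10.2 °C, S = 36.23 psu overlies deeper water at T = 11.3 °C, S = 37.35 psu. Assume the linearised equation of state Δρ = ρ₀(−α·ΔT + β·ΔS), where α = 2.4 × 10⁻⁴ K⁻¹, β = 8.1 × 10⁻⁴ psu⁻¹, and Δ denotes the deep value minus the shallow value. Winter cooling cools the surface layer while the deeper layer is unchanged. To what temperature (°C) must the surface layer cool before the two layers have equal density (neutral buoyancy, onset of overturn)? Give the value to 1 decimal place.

7.5 °C

Neutral buoyancy requires Δρ = 0, i.e. −α(T_deep − T_surf′) + β(S_deep − S_surf) = 0.
T_surf′ = T_deep − (β/α)·ΔS = 11.3 − (8.1 × 10⁻⁴/2.4 × 10⁻⁴)·(+1.12) = 7.520 °C.
Cooling required: 10.2 − (7.520) = 2.680 °C.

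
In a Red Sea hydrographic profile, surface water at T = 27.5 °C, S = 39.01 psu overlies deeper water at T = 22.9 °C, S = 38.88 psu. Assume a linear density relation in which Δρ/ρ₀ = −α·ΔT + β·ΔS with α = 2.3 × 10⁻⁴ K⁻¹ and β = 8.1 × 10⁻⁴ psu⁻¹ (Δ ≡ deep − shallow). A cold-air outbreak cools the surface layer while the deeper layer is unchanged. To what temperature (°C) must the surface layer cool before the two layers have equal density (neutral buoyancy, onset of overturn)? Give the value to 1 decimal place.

23.4 °C

Neutral buoyancy requires Δρ = 0, i.e. −α(T_deep − T_surf′) + β(S_deep − S_surf) = 0.
T_surf′ = T_deep − (β/α)·ΔS = 22.9 − (8.1 × 10⁻⁴/2.3 × 10⁻⁴)·(-0.13) = 23.358 °C.
Cooling required: 27.5 − (23.358) = 4.142 °C.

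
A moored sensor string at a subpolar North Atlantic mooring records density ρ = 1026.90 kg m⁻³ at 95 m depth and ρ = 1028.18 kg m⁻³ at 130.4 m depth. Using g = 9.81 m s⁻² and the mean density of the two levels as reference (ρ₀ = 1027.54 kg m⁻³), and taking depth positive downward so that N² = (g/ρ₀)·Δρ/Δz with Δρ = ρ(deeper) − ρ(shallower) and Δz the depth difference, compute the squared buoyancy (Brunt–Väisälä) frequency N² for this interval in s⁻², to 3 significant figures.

Δρ = 1028.18 − 1026.90 = 1.28 kg m⁻³ over Δz = 130.4 − 95 = 35.4 m.
N² = (9.81/1027.54) × (1.28/35.4) = 3.4520 × 10⁻⁴ s⁻² ≈ 3.45 × 10⁻⁴ s⁻².

3.45 × 10⁻⁴ s⁻²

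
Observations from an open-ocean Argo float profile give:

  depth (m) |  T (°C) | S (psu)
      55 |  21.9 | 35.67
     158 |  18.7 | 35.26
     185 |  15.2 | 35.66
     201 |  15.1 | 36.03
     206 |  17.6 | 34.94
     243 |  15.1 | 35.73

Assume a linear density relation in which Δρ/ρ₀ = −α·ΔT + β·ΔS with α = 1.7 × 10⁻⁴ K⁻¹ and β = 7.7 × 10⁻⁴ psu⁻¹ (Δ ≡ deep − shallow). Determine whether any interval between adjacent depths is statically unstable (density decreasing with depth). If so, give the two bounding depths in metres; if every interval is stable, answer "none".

Evaluate Δρ/ρ₀ = −αΔT + βΔS across each adjacent pair:
  55–158 m: −αΔT+βΔS = −(1.7 × 10⁻⁴)(-3.2)+(7.7 × 10⁻⁴)(-0.41) = 2.3 × 10⁻⁴ → stable
  158–185 m: −αΔT+βΔS = −(1.7 × 10⁻⁴)(-3.5)+(7.7 × 10⁻⁴)(+0.40) = 9.0 × 10⁻⁴ → stable
  185–201 m: −αΔT+βΔS = −(1.7 × 10⁻⁴)(-0.1)+(7.7 × 10⁻⁴)(+0.37) = 3.0 × 10⁻⁴ → stable
  201–206 m: −αΔT+βΔS = −(1.7 × 10⁻⁴)(+2.5)+(7.7 × 10⁻⁴)(-1.09) = -1.3 × 10⁻³ → UNSTABLE
  206–243 m: −αΔT+βΔS = −(1.7 × 10⁻⁴)(-2.5)+(7.7 × 10⁻⁴)(+0.79) = 1.0 × 10⁻³ → stable
The 201–206 m interval has Δρ < 0: lighter water underlies denser water.

201–206 m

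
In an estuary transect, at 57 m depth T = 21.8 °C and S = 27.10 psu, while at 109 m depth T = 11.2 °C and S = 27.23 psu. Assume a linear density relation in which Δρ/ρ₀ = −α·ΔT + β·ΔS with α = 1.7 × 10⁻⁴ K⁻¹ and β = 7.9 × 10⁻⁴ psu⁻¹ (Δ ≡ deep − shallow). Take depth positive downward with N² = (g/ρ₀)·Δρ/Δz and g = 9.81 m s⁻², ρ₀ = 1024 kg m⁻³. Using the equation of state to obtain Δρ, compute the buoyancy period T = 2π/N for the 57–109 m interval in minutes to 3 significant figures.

5.52 min

ΔT = -10.6 K, ΔS = +0.13 psu (deep − shallow).
Δρ/ρ₀ = −αΔT + βΔS = 1.802 × 10⁻³ + 1.027 × 10⁻⁴ = 1.9047 × 10⁻³, so Δρ ≈ 1.950 kg m⁻³.
N² = (g/ρ₀)·Δρ/Δz = g·(Δρ/ρ₀)/Δz = 9.81 × 1.9047 × 10⁻³ / 52 = 3.5933 × 10⁻⁴ s⁻².
N = √(3.5933 × 10⁻⁴) = 0.018956 rad s⁻¹ → T = 2π/N = 331.46 s = 5.5243 min ≈ 5.52 min.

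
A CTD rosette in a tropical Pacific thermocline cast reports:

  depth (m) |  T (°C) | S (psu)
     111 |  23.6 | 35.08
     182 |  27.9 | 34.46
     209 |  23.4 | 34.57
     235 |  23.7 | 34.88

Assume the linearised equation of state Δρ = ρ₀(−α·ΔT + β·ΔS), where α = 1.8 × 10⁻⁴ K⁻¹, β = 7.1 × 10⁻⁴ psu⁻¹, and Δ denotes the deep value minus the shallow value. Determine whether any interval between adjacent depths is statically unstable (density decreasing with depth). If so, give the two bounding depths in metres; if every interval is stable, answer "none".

Evaluate Δρ/ρ₀ = −αΔT + βΔS across each adjacent pair:
  111–182 m: −αΔT+βΔS = −(1.8 × 10⁻⁴)(+4.3)+(7.1 × 10⁻⁴)(-0.62) = -1.2 × 10⁻³ → UNSTABLE
  182–209 m: −αΔT+βΔS = −(1.8 × 10⁻⁴)(-4.5)+(7.1 × 10⁻⁴)(+0.11) = 8.9 × 10⁻⁴ → stable
  209–235 m: −αΔT+βΔS = −(1.8 × 10⁻⁴)(+0.3)+(7.1 × 10⁻⁴)(+0.31) = 1.7 × 10⁻⁴ → stable
The 111–182 m interval has Δρ < 0: lighter water underlies denser water.

111–182 m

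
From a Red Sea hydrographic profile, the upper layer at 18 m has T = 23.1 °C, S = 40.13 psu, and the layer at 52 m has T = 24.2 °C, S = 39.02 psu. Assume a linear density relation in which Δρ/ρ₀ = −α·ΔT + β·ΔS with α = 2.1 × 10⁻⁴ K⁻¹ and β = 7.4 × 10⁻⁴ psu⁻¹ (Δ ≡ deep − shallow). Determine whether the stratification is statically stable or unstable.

ΔT = 24.2 − 23.1 = +1.1 K and ΔS = 39.02 − 40.13 = -1.11 psu (deep − shallow).
−αΔT = -2.31 × 10⁻⁴; βΔS = -8.214 × 10⁻⁴; sum Δρ/ρ₀ = -1.0524 × 10⁻³.
Δρ/ρ₀ < 0, so Δρ < 0: deeper water is lighter → statically unstable; the column would overturn.

unstable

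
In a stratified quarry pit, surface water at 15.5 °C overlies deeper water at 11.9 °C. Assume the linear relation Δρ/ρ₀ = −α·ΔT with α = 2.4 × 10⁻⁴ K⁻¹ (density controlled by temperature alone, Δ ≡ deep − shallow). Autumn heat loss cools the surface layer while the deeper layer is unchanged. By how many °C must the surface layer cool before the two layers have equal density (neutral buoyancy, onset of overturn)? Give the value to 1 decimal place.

With temperature the only control, equal density requires T_surf′ = T_deep.
T_surf′ = 11.9 °C.
Cooling required: 15.5 − 11.9 = 3.6 °C.

3.6 °C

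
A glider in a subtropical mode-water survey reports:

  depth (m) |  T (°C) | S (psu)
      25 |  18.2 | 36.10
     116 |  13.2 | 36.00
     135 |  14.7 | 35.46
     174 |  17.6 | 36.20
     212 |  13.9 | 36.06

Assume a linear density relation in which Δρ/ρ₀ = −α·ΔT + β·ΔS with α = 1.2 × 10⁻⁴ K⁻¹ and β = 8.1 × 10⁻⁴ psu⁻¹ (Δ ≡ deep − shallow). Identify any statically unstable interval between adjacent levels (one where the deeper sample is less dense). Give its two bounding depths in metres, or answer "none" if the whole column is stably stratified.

Evaluate Δρ/ρ₀ = −αΔT + βΔS across each adjacent pair:
  25–116 m: −αΔT+βΔS = −(1.2 × 10⁻⁴)(-5.0)+(8.1 × 10⁻⁴)(-0.10) = 5.2 × 10⁻⁴ → stable
  116–135 m: −αΔT+βΔS = −(1.2 × 10⁻⁴)(+1.5)+(8.1 × 10⁻⁴)(-0.54) = -6.2 × 10⁻⁴ → UNSTABLE
  135–174 m: −αΔT+βΔS = −(1.2 × 10⁻⁴)(+2.9)+(8.1 × 10⁻⁴)(+0.74) = 2.5 × 10⁻⁴ → stable
  174–212 m: −αΔT+βΔS = −(1.2 × 10⁻⁴)(-3.7)+(8.1 × 10⁻⁴)(-0.14) = 3.3 × 10⁻⁴ → stable
The 116–135 m interval has Δρ < 0: lighter water underlies denser water.

116–135 m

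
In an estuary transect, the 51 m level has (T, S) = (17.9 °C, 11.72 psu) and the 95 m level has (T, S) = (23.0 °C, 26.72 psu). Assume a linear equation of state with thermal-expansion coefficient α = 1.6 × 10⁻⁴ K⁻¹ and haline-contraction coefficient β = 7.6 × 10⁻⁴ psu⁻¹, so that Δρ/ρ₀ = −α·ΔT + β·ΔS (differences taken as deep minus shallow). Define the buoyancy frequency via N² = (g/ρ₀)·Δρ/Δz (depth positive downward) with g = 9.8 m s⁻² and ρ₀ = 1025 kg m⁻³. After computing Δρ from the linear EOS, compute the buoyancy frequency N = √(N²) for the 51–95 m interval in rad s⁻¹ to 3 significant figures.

ΔT = +5.1 K, ΔS = +15.00 psu (deep − shallow).
Δρ/ρ₀ = −αΔT + βΔS = -8.16 × 10⁻⁴ + 0.0114 = 0.010584, so Δρ ≈ 10.85 kg m⁻³.
N² = (g/ρ₀)·Δρ/Δz = g·(Δρ/ρ₀)/Δz = 9.8 × 0.010584 / 44 = 2.3573 × 10⁻³ s⁻².
N = √(2.3573 × 10⁻³) = 0.048552 rad s⁻¹ ≈ 0.0486 rad s⁻¹.

0.0486 rad s⁻¹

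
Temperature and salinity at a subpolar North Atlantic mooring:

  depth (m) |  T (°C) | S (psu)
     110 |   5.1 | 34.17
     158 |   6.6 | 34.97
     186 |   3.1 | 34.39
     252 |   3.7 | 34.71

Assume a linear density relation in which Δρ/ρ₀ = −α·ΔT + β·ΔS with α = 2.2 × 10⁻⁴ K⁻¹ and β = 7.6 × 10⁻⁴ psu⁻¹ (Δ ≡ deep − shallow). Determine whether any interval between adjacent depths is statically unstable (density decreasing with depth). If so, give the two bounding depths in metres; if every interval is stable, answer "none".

Evaluate Δρ/ρ₀ = −αΔT + βΔS across each adjacent pair:
  110–158 m: −αΔT+βΔS = −(2.2 × 10⁻⁴)(+1.5)+(7.6 × 10⁻⁴)(+0.80) = 2.8 × 10⁻⁴ → stable
  158–186 m: −αΔT+βΔS = −(2.2 × 10⁻⁴)(-3.5)+(7.6 × 10⁻⁴)(-0.58) = 3.3 × 10⁻⁴ → stable
  186–252 m: −αΔT+βΔS = −(2.2 × 10⁻⁴)(+0.6)+(7.6 × 10⁻⁴)(+0.32) = 1.1 × 10⁻⁴ → stable
Every interval has Δρ > 0: the column is stably stratified throughout.

none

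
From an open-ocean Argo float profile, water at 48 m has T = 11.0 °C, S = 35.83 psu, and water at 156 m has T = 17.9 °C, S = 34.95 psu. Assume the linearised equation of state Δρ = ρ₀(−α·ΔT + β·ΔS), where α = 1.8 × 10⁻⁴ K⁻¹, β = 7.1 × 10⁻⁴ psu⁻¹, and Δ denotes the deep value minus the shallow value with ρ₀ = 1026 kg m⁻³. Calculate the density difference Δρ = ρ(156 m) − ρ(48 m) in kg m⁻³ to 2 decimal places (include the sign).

-1.92 kg m⁻³

ΔT = +6.9 K, ΔS = -0.88 psu (deep − shallow).
Δρ/ρ₀ = −(1.8 × 10⁻⁴)(+6.9) + (7.1 × 10⁻⁴)(-0.88) = -1.8668 × 10⁻³.
Δρ = 1026 × (-1.8668 × 10⁻³) = -1.92 kg m⁻³.
Negative Δρ: lighter below, statically unstable.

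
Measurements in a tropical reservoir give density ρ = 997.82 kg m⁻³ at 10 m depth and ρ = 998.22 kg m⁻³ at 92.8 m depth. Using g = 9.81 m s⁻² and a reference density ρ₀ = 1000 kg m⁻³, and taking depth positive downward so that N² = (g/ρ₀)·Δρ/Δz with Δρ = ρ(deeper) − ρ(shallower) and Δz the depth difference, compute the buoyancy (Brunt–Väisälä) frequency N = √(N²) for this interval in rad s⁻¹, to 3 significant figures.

6.88 × 10⁻³ rad s⁻¹

Δρ = 998.22 − 997.82 = 0.40 kg m⁻³ over Δz = 92.8 − 10 = 82.8 m.
N² = (9.81/1000) × (0.40/82.8) = 4.7391 × 10⁻⁵ s⁻².
N = √(4.7391 × 10⁻⁵) = 6.8841 × 10⁻³ rad s⁻¹ ≈ 6.88 × 10⁻³ rad s⁻¹.
A positive N² confirms static stability across the interval.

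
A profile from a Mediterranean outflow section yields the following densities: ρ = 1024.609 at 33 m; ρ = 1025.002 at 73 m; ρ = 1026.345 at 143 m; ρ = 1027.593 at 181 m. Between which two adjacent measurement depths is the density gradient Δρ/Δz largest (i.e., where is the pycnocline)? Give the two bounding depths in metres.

143–181 m

Compute the density gradient over each adjacent pair:
  33–73 m: Δρ/Δz = 0.393/40 = 9.8 × 10⁻³ kg m⁻⁴
  73–143 m: Δρ/Δz = 1.343/70 = 0.019 kg m⁻⁴
  143–181 m: Δρ/Δz = 1.248/38 = 0.033 kg m⁻⁴
The largest gradient is in the 143–181 m interval — the pycnocline.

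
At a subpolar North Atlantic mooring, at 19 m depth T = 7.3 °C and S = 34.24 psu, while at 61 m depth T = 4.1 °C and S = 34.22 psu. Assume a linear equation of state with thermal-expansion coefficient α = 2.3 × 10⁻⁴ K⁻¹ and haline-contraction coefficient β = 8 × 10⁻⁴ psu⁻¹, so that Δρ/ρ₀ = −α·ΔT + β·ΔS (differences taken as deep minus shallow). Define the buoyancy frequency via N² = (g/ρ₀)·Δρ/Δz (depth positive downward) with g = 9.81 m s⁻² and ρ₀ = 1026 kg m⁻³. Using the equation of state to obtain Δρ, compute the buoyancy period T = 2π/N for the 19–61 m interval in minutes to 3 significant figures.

ΔT = -3.2 K, ΔS = -0.02 psu (deep − shallow).
Δρ/ρ₀ = −αΔT + βΔS = 7.36 × 10⁻⁴ − 1.60 × 10⁻⁵ = 7.20 × 10⁻⁴, so Δρ ≈ 0.7387 kg m⁻³.
N² = (g/ρ₀)·Δρ/Δz = g·(Δρ/ρ₀)/Δz = 9.81 × 7.20 × 10⁻⁴ / 42 = 1.6817 × 10⁻⁴ s⁻².
N = √(1.6817 × 10⁻⁴) = 0.012968 rad s⁻¹ → T = 2π/N = 484.51 s = 8.0752 min ≈ 8.08 min.

8.08 min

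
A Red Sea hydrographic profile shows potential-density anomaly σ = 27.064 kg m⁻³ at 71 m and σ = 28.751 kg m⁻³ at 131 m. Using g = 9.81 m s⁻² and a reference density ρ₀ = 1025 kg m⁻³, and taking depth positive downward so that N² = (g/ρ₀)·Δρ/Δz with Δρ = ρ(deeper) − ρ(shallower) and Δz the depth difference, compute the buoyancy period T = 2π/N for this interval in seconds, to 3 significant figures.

Δρ = 1028.751 − 1027.064 = 1.687 kg m⁻³ over Δz = 131 − 71 = 60 m.
N² = (9.81/1025) × (1.687/60) = 2.6910 × 10⁻⁴ s⁻².
N = √(2.6910 × 10⁻⁴) = 0.016404 rad s⁻¹, so T = 2π/N = 383.03 s ≈ 383 s.

383 s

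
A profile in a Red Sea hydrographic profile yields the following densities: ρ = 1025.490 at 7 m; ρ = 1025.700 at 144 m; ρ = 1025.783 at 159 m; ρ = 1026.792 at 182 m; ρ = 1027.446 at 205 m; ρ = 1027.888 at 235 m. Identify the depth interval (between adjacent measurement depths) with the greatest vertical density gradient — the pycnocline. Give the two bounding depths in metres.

Compute the density gradient over each adjacent pair:
  7–144 m: Δρ/Δz = 0.210/137 = 1.5 × 10⁻³ kg m⁻⁴
  144–159 m: Δρ/Δz = 0.083/15 = 5.5 × 10⁻³ kg m⁻⁴
  159–182 m: Δρ/Δz = 1.009/23 = 0.044 kg m⁻⁴
  182–205 m: Δρ/Δz = 0.654/23 = 0.028 kg m⁻⁴
  205–235 m: Δρ/Δz = 0.442/30 = 0.015 kg m⁻⁴
The largest gradient is in the 159–182 m interval — the pycnocline.

159–182 m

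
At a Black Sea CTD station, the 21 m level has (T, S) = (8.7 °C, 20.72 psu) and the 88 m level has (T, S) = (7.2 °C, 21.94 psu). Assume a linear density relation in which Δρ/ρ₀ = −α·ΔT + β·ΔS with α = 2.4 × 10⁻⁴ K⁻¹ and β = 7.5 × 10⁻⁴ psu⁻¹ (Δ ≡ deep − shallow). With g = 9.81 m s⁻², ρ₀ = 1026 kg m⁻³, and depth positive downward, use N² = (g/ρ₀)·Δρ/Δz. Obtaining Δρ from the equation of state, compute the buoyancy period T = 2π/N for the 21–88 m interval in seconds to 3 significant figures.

ΔT = -1.5 K, ΔS = +1.22 psu (deep − shallow).
Δρ/ρ₀ = −αΔT + βΔS = 3.60 × 10⁻⁴ + 9.15 × 10⁻⁴ = 1.275 × 10⁻³, so Δρ ≈ 1.308 kg m⁻³.
N² = (g/ρ₀)·Δρ/Δz = g·(Δρ/ρ₀)/Δz = 9.81 × 1.275 × 10⁻³ / 67 = 1.8668 × 10⁻⁴ s⁻².
N = √(1.8668 × 10⁻⁴) = 0.013663 rad s⁻¹ → T = 2π/N = 459.87 s ≈ 460 s.

460 s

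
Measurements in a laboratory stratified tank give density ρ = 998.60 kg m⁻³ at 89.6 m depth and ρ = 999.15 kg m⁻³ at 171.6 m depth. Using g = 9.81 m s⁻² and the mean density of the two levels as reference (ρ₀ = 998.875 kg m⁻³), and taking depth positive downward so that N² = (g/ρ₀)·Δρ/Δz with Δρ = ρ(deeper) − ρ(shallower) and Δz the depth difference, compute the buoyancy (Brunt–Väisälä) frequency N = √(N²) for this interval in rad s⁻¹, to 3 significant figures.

8.12 × 10⁻³ rad s⁻¹

Δρ = 999.15 − 998.60 = 0.55 kg m⁻³ over Δz = 171.6 − 89.6 = 82 m.
N² = (9.81/998.875) × (0.55/82) = 6.5873 × 10⁻⁵ s⁻².
N = √(6.5873 × 10⁻⁵) = 8.1162 × 10⁻³ rad s⁻¹ ≈ 8.12 × 10⁻³ rad s⁻¹.
A positive N² confirms static stability across the interval.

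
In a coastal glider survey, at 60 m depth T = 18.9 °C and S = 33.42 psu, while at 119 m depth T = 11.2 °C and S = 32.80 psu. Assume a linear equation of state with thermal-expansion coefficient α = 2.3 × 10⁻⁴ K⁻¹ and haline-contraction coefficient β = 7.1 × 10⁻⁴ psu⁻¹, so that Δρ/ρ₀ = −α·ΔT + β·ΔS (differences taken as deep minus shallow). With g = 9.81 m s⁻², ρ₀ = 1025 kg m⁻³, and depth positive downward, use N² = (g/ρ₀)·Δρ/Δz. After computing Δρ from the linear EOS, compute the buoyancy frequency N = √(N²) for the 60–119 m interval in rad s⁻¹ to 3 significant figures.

ΔT = -7.7 K, ΔS = -0.62 psu (deep − shallow).
Δρ/ρ₀ = −αΔT + βΔS = 1.771 × 10⁻³ − 4.402 × 10⁻⁴ = 1.3308 × 10⁻³, so Δρ ≈ 1.364 kg m⁻³.
N² = (g/ρ₀)·Δρ/Δz = g·(Δρ/ρ₀)/Δz = 9.81 × 1.3308 × 10⁻³ / 59 = 2.2127 × 10⁻⁴ s⁻².
N = √(2.2127 × 10⁻⁴) = 0.014875 rad s⁻¹ ≈ 0.0149 rad s⁻¹.

0.0149 rad s⁻¹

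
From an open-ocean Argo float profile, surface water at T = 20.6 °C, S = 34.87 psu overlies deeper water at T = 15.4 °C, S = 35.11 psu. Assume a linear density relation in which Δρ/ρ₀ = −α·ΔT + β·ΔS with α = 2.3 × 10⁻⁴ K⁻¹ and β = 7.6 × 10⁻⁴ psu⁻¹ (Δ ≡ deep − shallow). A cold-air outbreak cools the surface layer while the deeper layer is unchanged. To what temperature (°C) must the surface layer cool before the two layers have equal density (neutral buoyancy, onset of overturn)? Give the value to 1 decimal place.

Neutral buoyancy requires Δρ = 0, i.e. −α(T_deep − T_surf′) + β(S_deep − S_surf) = 0.
T_surf′ = T_deep − (β/α)·ΔS = 15.4 − (7.6 × 10⁻⁴/2.3 × 10⁻⁴)·(+0.24) = 14.607 °C.
Cooling required: 20.6 − (14.607) = 5.993 °C.

14.6 °C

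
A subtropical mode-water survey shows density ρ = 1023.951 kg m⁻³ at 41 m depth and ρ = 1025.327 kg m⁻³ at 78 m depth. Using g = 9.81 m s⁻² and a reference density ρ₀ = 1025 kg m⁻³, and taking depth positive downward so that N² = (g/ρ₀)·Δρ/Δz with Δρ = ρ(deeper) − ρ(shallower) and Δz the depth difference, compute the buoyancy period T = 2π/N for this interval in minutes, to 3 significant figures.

5.55 min

Δρ = 1025.327 − 1023.951 = 1.376 kg m⁻³ over Δz = 78 − 41 = 37 m.
N² = (9.81/1025) × (1.376/37) = 3.5593 × 10⁻⁴ s⁻².
N = √(3.5593 × 10⁻⁴) = 0.018866 rad s⁻¹, so T = 2π/N = 333.04 s = 5.5507 min ≈ 5.55 min.
N² > 0, so the interval is statically stable.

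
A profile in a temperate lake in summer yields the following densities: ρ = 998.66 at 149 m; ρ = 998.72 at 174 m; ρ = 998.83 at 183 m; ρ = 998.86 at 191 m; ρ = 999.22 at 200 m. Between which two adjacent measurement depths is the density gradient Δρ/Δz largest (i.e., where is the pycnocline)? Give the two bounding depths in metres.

Compute the density gradient over each adjacent pair:
  149–174 m: Δρ/Δz = 0.06/25 = 2.4 × 10⁻³ kg m⁻⁴
  174–183 m: Δρ/Δz = 0.11/9 = 0.012 kg m⁻⁴
  183–191 m: Δρ/Δz = 0.03/8 = 3.7 × 10⁻³ kg m⁻⁴
  191–200 m: Δρ/Δz = 0.36/9 = 0.040 kg m⁻⁴
The largest gradient is in the 191–200 m interval — the pycnocline.

191–200 m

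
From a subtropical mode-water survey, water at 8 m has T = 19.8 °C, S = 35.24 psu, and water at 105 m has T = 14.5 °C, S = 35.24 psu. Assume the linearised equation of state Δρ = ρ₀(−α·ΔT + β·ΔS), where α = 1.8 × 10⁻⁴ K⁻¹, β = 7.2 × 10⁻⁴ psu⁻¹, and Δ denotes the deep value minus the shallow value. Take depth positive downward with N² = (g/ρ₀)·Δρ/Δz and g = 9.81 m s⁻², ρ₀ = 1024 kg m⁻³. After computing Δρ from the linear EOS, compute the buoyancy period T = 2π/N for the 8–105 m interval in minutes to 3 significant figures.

ΔT = -5.3 K, ΔS = +0.00 psu (deep − shallow).
Δρ/ρ₀ = −αΔT + βΔS = 9.54 × 10⁻⁴ + 0 = 9.54 × 10⁻⁴, so Δρ ≈ 0.9769 kg m⁻³.
N² = (g/ρ₀)·Δρ/Δz = g·(Δρ/ρ₀)/Δz = 9.81 × 9.54 × 10⁻⁴ / 97 = 9.6482 × 10⁻⁵ s⁻².
N = √(9.6482 × 10⁻⁵) = 9.8225 × 10⁻³ rad s⁻¹ → T = 2π/N = 639.67 s = 10.661 min ≈ 10.7 min.

10.7 min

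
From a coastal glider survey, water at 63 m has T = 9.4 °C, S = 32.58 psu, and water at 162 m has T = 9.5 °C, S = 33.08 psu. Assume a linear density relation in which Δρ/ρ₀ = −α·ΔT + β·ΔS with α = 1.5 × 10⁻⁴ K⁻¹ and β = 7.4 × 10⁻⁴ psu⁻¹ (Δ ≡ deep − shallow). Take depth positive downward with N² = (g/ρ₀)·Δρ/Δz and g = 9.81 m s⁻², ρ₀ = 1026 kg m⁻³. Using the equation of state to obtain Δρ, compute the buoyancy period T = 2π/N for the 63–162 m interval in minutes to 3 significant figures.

ΔT = +0.1 K, ΔS = +0.50 psu (deep − shallow).
Δρ/ρ₀ = −αΔT + βΔS = -1.50 × 10⁻⁵ + 3.70 × 10⁻⁴ = 3.55 × 10⁻⁴, so Δρ ≈ 0.3642 kg m⁻³.
N² = (g/ρ₀)·Δρ/Δz = g·(Δρ/ρ₀)/Δz = 9.81 × 3.55 × 10⁻⁴ / 99 = 3.5177 × 10⁻⁵ s⁻².
N = √(3.5177 × 10⁻⁵) = 5.9310 × 10⁻³ rad s⁻¹ → T = 2π/N = 1.0594 × 10³ s = 17.657 min ≈ 17.7 min.

17.7 min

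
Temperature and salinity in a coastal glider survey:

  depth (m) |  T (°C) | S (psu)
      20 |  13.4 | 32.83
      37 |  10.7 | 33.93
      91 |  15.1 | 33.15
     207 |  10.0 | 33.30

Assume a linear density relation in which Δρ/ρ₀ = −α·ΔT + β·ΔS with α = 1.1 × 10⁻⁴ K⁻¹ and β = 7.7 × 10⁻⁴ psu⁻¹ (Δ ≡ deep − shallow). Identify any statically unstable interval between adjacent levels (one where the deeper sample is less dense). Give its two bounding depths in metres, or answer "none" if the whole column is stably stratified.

Evaluate Δρ/ρ₀ = −αΔT + βΔS across each adjacent pair:
  20–37 m: −αΔT+βΔS = −(1.1 × 10⁻⁴)(-2.7)+(7.7 × 10⁻⁴)(+1.10) = 1.1 × 10⁻³ → stable
  37–91 m: −αΔT+βΔS = −(1.1 × 10⁻⁴)(+4.4)+(7.7 × 10⁻⁴)(-0.78) = -1.1 × 10⁻³ → UNSTABLE
  91–207 m: −αΔT+βΔS = −(1.1 × 10⁻⁴)(-5.1)+(7.7 × 10⁻⁴)(+0.15) = 6.8 × 10⁻⁴ → stable
The 37–91 m interval has Δρ < 0: lighter water underlies denser water.

37–91 m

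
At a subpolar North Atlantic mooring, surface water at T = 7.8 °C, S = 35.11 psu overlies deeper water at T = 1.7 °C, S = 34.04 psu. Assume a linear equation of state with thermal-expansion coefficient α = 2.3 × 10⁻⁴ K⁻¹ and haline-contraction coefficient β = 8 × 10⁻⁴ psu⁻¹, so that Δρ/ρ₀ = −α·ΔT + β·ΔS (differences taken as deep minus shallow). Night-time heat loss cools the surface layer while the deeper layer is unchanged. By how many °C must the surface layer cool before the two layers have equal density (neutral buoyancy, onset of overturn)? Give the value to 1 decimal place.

2.4 °C

Neutral buoyancy requires Δρ = 0, i.e. −α(T_deep − T_surf′) + β(S_deep − S_surf) = 0.
T_surf′ = T_deep − (β/α)·ΔS = 1.7 − (8 × 10⁻⁴/2.3 × 10⁻⁴)·(-1.07) = 5.422 °C.
Cooling required: 7.8 − (5.422) = 2.378 °C.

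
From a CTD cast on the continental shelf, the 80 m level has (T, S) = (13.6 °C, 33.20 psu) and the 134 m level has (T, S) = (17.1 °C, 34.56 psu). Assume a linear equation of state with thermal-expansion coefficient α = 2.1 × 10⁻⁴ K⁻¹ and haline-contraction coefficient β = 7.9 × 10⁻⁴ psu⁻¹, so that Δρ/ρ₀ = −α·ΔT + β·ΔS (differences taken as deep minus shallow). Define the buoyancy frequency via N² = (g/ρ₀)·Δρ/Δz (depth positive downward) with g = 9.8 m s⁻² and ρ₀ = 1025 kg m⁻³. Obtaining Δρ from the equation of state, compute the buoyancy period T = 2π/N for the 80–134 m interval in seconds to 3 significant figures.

ΔT = +3.5 K, ΔS = +1.36 psu (deep − shallow).
Δρ/ρ₀ = −αΔT + βΔS = -7.35 × 10⁻⁴ + 1.0744 × 10⁻³ = 3.394 × 10⁻⁴, so Δρ ≈ 0.3479 kg m⁻³.
N² = (g/ρ₀)·Δρ/Δz = g·(Δρ/ρ₀)/Δz = 9.8 × 3.394 × 10⁻⁴ / 54 = 6.1595 × 10⁻⁵ s⁻².
N = √(6.1595 × 10⁻⁵) = 7.8482 × 10⁻³ rad s⁻¹ → T = 2π/N = 800.59 s ≈ 801 s.

801 s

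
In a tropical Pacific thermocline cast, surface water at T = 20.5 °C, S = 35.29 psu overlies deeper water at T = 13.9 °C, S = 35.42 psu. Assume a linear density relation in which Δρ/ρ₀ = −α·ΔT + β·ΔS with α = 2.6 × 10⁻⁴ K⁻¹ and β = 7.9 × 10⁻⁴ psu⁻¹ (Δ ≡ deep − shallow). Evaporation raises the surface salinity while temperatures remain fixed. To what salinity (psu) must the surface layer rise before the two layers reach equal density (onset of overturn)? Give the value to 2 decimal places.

Neutral buoyancy requires −α(T_deep − T_surf) + β(S_deep − S_surf′) = 0.
S_surf′ = S_deep − (α/β)·ΔT = 35.42 − (2.6 × 10⁻⁴/7.9 × 10⁻⁴)·(-6.6) = 37.5922 psu.
Increase required: 37.5922 − 35.29 = 2.3022 psu.

37.59 psu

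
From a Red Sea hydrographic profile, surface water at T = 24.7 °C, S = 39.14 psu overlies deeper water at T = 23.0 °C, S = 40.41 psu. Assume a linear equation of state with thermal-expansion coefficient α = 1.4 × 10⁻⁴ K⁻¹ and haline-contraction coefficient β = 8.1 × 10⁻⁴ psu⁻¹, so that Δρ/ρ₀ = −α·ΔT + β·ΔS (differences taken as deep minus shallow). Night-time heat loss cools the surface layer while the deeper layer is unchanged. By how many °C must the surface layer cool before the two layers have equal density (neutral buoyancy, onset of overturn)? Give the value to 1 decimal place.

Neutral buoyancy requires Δρ = 0, i.e. −α(T_deep − T_surf′) + β(S_deep − S_surf) = 0.
T_surf′ = T_deep − (β/α)·ΔS = 23.0 − (8.1 × 10⁻⁴/1.4 × 10⁻⁴)·(+1.27) = 15.652 °C.
Cooling required: 24.7 − (15.652) = 9.048 °C.

9.0 °C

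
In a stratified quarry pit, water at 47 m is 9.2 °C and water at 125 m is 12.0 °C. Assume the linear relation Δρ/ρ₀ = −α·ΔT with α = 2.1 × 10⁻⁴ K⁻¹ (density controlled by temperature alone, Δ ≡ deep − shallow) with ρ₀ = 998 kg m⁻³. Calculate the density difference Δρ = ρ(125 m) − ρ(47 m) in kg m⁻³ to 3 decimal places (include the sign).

-0.587 kg m⁻³

ΔT = +2.8 K, Δρ/ρ₀ = −αΔT = -5.88 × 10⁻⁴.
Δρ = 998 × (-5.88 × 10⁻⁴) = -0.587 kg m⁻³.
Negative Δρ: lighter below, statically unstable.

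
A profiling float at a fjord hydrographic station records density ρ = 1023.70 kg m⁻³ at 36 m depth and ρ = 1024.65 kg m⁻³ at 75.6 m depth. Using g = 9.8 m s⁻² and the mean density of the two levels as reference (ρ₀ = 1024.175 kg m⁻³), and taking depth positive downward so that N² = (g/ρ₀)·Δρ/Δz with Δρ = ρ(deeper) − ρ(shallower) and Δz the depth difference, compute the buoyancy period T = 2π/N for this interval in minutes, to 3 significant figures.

6.91 min

Δρ = 1024.65 − 1023.70 = 0.95 kg m⁻³ over Δz = 75.6 − 36 = 39.6 m.
N² = (9.8/1024.175) × (0.95/39.6) = 2.2955 × 10⁻⁴ s⁻².
N = √(2.2955 × 10⁻⁴) = 0.015151 rad s⁻¹, so T = 2π/N = 414.70 s = 6.9117 min ≈ 6.91 min.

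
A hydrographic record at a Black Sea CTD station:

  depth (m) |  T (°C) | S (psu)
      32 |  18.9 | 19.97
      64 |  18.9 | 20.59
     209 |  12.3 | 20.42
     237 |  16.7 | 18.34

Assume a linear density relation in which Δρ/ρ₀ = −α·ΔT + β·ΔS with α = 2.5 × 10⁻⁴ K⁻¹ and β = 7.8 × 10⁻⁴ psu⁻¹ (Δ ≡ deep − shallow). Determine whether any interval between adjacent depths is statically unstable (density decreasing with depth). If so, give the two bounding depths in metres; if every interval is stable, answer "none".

209–237 m

Evaluate Δρ/ρ₀ = −αΔT + βΔS across each adjacent pair:
  32–64 m: −αΔT+βΔS = −(2.5 × 10⁻⁴)(+0.0)+(7.8 × 10⁻⁴)(+0.62) = 4.8 × 10⁻⁴ → stable
  64–209 m: −αΔT+βΔS = −(2.5 × 10⁻⁴)(-6.6)+(7.8 × 10⁻⁴)(-0.17) = 1.5 × 10⁻³ → stable
  209–237 m: −αΔT+βΔS = −(2.5 × 10⁻⁴)(+4.4)+(7.8 × 10⁻⁴)(-2.08) = -2.7 × 10⁻³ → UNSTABLE
The 209–237 m interval has Δρ < 0: lighter water underlies denser water.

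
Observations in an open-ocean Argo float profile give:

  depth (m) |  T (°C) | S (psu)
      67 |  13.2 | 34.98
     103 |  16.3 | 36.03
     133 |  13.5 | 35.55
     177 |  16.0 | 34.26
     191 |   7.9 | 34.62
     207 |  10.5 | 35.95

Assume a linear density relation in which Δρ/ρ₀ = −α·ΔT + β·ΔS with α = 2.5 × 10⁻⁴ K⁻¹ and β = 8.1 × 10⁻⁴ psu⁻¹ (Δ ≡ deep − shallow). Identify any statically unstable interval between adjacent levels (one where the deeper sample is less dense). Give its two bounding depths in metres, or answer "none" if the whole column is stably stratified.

133–177 m

Evaluate Δρ/ρ₀ = −αΔT + βΔS across each adjacent pair:
  67–103 m: −αΔT+βΔS = −(2.5 × 10⁻⁴)(+3.1)+(8.1 × 10⁻⁴)(+1.05) = 7.5 × 10⁻⁵ → stable
  103–133 m: −αΔT+βΔS = −(2.5 × 10⁻⁴)(-2.8)+(8.1 × 10⁻⁴)(-0.48) = 3.1 × 10⁻⁴ → stable
  133–177 m: −αΔT+βΔS = −(2.5 × 10⁻⁴)(+2.5)+(8.1 × 10⁻⁴)(-1.29) = -1.7 × 10⁻³ → UNSTABLE
  177–191 m: −αΔT+βΔS = −(2.5 × 10⁻⁴)(-8.1)+(8.1 × 10⁻⁴)(+0.36) = 2.3 × 10⁻³ → stable
  191–207 m: −αΔT+βΔS = −(2.5 × 10⁻⁴)(+2.6)+(8.1 × 10⁻⁴)(+1.33) = 4.3 × 10⁻⁴ → stable
The 133–177 m interval has Δρ < 0: lighter water underlies denser water.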